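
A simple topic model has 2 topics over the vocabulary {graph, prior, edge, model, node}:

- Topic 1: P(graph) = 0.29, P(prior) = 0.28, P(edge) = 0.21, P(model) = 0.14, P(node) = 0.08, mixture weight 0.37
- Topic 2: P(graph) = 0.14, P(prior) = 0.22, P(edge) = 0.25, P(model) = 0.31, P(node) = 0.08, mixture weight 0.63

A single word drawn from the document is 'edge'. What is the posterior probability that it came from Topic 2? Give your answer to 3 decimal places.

0.670

The responsibility of component k is π_k f_k(x) divided by Σ_j π_j f_j(x).
Component likelihoods at x = 'edge':
  p_1 = P(edge | comp) = 0.21
  p_2 = P(edge | comp) = 0.25
Weight by the priors:
  π_1·p_1 = 0.37 × 0.21 = 0.0777
  π_2·p_2 = 0.63 × 0.25 = 0.1575
Normaliser: 0.0777 + 0.1575 = 0.2352
P(Topic 2 | data) = 0.1575 / 0.2352 ≈ 0.670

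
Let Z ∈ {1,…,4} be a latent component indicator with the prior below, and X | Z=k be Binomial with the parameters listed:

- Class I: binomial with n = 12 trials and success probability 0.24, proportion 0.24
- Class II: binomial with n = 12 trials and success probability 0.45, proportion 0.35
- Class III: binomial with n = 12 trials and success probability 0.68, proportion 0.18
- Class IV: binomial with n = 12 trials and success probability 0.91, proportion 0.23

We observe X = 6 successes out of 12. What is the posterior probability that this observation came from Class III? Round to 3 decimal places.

Apply Bayes' rule: the posterior for each component is proportional to its prior times its likelihood at x.
Component likelihoods at x = 6 successes out of 12:
  L_I = 0.0340268
  L_II = 0.212385
  L_III = 0.0980901
  L_IV = 0.000278853
Prior × likelihood for each component:
  π_I·L_I = 0.24 × 0.0340268 = 0.00816643
  π_II·L_II = 0.35 × 0.212385 = 0.0743346
  π_III·L_III = 0.18 × 0.0980901 = 0.0176562
  π_IV·L_IV = 0.23 × 0.000278853 = 6.41362e-05
Denominator: 0.00816643 + 0.0743346 + 0.0176562 + 6.41362e-05 = 0.100221
Responsibility of Class III: 0.0176562 / 0.100221 ≈ 0.176

0.176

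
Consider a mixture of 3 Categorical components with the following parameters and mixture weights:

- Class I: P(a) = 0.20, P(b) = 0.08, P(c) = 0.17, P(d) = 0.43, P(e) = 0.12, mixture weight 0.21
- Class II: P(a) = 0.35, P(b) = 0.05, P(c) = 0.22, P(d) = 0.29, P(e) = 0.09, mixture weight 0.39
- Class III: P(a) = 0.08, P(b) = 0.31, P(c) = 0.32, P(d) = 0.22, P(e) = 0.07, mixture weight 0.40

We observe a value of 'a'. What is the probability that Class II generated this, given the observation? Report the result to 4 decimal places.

0.6485

The responsibility of component k is P(Z=k) f_k(x) divided by Σ_j P(Z=j) f_j(x).
Component likelihoods at x = 'a':
  p_I = 0.2
  p_II = 0.35
  p_III = 0.08
Unnormalised posteriors:
  P(Z=I)·p_I = 0.21 × 0.2 = 0.042
  P(Z=II)·p_II = 0.39 × 0.35 = 0.1365
  P(Z=III)·p_III = 0.40 × 0.08 = 0.032
Denominator: 0.042 + 0.1365 + 0.032 = 0.2105
So the posterior for Class II is 0.1365 / 0.2105 ≈ 0.6485.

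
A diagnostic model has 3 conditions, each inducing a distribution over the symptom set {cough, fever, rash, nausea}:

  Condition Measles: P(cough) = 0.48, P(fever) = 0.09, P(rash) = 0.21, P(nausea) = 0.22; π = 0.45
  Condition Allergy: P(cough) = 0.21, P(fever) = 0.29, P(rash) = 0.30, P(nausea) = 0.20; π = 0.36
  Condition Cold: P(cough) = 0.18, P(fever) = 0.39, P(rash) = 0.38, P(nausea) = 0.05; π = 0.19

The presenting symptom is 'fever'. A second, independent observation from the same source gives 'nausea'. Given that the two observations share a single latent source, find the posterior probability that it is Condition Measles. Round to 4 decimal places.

P(component k | x) = P(Z=k)·f_k(x) / marginal(x), where marginal(x) = Σ_j P(Z=j)·f_j(x).
Since both observations come from the same component, the likelihood for component k is f_k(x₁)·f_k(x₂).
  f_Measles = [P(fever | comp) = 0.09] × [0.22] = 0.0198
  f_Allergy = [P(fever | comp) = 0.29] × [0.2] = 0.058
  f_Cold = [P(fever | comp) = 0.39] × [0.05] = 0.0195
Weight by the priors:
  P(Z=Measles)·f_Measles = 0.45 × 0.0198 = 0.00891
  P(Z=Allergy)·f_Allergy = 0.36 × 0.058 = 0.02088
  P(Z=Cold)·f_Cold = 0.19 × 0.0195 = 0.003705
Normaliser: 0.00891 + 0.02088 + 0.003705 = 0.033495
P(Condition Measles | x₁, x₂) = 0.00891 / 0.033495 ≈ 0.2660

0.2660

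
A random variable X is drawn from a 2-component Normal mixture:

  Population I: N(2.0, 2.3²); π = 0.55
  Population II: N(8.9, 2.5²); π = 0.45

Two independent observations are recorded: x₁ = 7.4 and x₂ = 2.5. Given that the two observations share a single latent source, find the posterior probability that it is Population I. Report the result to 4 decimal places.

Posterior ∝ prior × likelihood, so P(k | x) ∝ π_k f_k(x); normalise over all components.
Since both observations come from the same component, the likelihood for component k is f_k(x₁)·f_k(x₂).
  f_I = [(1/(2.3·√(2π)))·exp(−(7.4−2.0)²/(2·2.3²)) = 0.173453·exp(-2.75614) = 0.0110206] × [0.169403] = 0.00186691
  f_II = [(1/(2.5·√(2π)))·exp(−(7.4−8.9)²/(2·2.5²)) = 0.159577·exp(-0.18000) = 0.13329] × [0.00602385] = 0.000802918
Prior × likelihood for each component:
  π_I·f_I = 0.55 × 0.00186691 = 0.0010268
  π_II·f_II = 0.45 × 0.000802918 = 0.000361313
Sum: 0.0010268 + 0.000361313 = 0.00138812
So the posterior for Population I is 0.0010268 / 0.00138812 ≈ 0.7397.

0.7397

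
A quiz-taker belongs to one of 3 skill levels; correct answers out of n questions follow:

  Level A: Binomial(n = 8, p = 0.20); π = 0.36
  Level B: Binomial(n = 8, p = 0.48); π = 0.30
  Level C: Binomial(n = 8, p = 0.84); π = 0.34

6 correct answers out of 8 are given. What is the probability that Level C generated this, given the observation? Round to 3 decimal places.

0.752

P(component k | x) = P(Z=k)·f_k(x) / marginal(x), where marginal(x) = Σ_j P(Z=j)·f_j(x).
Evaluate each component's likelihood at the observed value:
  L_A = 0.00114688
  L_B = 0.0926002
  L_C = 0.25181
Prior × likelihood for each component:
  P(Z=A)·L_A = 0.36 × 0.00114688 = 0.000412877
  P(Z=B)·L_B = 0.30 × 0.0926002 = 0.0277801
  P(Z=C)·L_C = 0.34 × 0.25181 = 0.0856155
Sum: 0.000412877 + 0.0277801 + 0.0856155 = 0.113808
So the posterior for Level C is 0.0856155 / 0.113808 ≈ 0.752.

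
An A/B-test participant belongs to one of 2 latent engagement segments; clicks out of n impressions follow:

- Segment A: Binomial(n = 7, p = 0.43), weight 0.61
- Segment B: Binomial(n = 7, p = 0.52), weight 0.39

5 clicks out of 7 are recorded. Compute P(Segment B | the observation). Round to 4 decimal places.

By Bayes' theorem, P(k | x) = w_k f_k(x) / Σ_j w_j f_j(x).
Evaluate each component's likelihood at the observed value:
  p_A = 0.100302
  p_B = 0.183958
Unnormalised posteriors:
  w_A·p_A = 0.61 × 0.100302 = 0.0611845
  w_B·p_B = 0.39 × 0.183958 = 0.0717436
Evidence: 0.0611845 + 0.0717436 = 0.132928
P(Segment B | 5 clicks out of 7) ≈ 0.5397

0.5397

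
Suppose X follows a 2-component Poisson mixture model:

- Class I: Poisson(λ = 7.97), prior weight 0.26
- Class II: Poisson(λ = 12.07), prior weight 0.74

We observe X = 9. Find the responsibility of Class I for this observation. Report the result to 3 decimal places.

The responsibility of component k is w_k f_k(x) divided by Σ_j w_j f_j(x).
Evaluate each component's likelihood at the observed value:
  f_I = e^(−7.97)·7.97^9/9! = 0.123605
  f_II = e^(−12.07)·12.07^9/9! = 0.0858357
Unnormalised posteriors:
  w_I·f_I = 0.26 × 0.123605 = 0.0321372
  w_II·f_II = 0.74 × 0.0858357 = 0.0635184
Denominator: 0.0321372 + 0.0635184 = 0.0956556
So the posterior for Class I is 0.0321372 / 0.0956556 ≈ 0.336.

0.336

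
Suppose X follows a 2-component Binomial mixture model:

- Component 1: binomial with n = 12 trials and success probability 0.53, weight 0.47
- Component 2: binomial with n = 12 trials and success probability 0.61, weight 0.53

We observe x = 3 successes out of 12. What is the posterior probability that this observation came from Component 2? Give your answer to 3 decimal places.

0.243

Posterior ∝ prior × likelihood, so P(k | x) ∝ π_k f_k(x); normalise over all components.
Component likelihoods at x = 3 successes out of 12:
  L_1 = C(12,3)·0.53^3·0.47^9 = 220·0.148877·0.00111913 = 0.0366548
  L_2 = C(12,3)·0.61^3·0.39^9 = 220·0.226981·0.000208728 = 0.010423
Multiply by the mixture weights:
  π_1·L_1 = 0.47 × 0.0366548 = 0.0172278
  π_2·L_2 = 0.53 × 0.010423 = 0.0055242
Sum: 0.0172278 + 0.0055242 = 0.022752
P(Component 2 | data) = 0.0055242 / 0.022752 ≈ 0.243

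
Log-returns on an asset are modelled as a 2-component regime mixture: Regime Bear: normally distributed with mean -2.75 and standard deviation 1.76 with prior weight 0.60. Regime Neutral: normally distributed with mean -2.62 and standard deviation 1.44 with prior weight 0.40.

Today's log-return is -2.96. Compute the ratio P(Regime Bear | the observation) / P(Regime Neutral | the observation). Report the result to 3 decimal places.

1.253

Since P(k|x) ∝ π_k f_k(x), the posterior odds are π_i f_i(x) / (π_j f_j(x)).
Normal densities:
  p_Bear = 0.225064
  p_Neutral = 0.269428
Odds = (0.60/0.40) × (0.225064/0.269428) = 1.5 × 0.835341 ≈ 1.253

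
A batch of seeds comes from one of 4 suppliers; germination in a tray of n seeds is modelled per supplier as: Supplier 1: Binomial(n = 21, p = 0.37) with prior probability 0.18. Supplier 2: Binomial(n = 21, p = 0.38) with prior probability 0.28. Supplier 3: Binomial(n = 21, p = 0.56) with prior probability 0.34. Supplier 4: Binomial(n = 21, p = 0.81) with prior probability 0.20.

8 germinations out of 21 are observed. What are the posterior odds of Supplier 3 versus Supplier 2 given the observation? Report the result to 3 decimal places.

0.313

Since P(k|x) ∝ P(Z=k) f_k(x), the posterior odds are P(Z=i) f_i(x) / (P(Z=j) f_j(x)).
Binomial probabilities:
  p_1 = C(21,8)·0.37^8·0.63^13 = 203490·0.000351248·0.00246279 = 0.176029
  p_2 = C(21,8)·0.38^8·0.62^13 = 203490·0.000434779·0.00200029 = 0.176972
  p_3 = C(21,8)·0.56^8·0.44^13 = 203490·0.00967173·2.31678e-05 = 0.0455966
  p_4 = C(21,8)·0.81^8·0.19^13 = 203490·0.185302·4.2053e-10 = 1.5857e-05
Odds = (0.34/0.28) × (0.0455966/0.176972) = 1.21429 × 0.257649 ≈ 0.313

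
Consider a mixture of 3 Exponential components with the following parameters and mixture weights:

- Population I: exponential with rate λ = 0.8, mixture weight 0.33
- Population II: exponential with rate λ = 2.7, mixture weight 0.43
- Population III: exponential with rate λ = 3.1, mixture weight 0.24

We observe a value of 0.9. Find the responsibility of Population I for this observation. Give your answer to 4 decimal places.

0.4649

By Bayes' theorem, P(k | x) = P(Z=k) f_k(x) / Σ_j P(Z=j) f_j(x).
Exponential densities:
  L_I = 0.389402
  L_II = 0.237699
  L_III = 0.190406
Unnormalised posteriors:
  P(Z=I)·L_I = 0.33 × 0.389402 = 0.128503
  P(Z=II)·L_II = 0.43 × 0.237699 = 0.102211
  P(Z=III)·L_III = 0.24 × 0.190406 = 0.0456974
Evidence: 0.128503 + 0.102211 + 0.0456974 = 0.276411
So the posterior for Population I is 0.128503 / 0.276411 ≈ 0.4649.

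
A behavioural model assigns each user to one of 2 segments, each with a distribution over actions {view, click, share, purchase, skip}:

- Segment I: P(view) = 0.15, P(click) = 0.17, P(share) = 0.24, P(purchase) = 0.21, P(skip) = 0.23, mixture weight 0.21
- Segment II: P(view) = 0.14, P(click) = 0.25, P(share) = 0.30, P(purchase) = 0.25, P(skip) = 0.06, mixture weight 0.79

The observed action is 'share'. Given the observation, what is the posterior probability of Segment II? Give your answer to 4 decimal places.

0.8246

Apply Bayes' rule: the posterior for each component is proportional to its prior times its likelihood at x.
Categorical probabilities:
  f_I = 0.24
  f_II = 0.3
Unnormalised posteriors:
  P(Z=I)·f_I = 0.21 × 0.24 = 0.0504
  P(Z=II)·f_II = 0.79 × 0.3 = 0.237
Marginal: 0.0504 + 0.237 = 0.2874
Responsibility of Segment II: 0.237 / 0.2874 ≈ 0.8246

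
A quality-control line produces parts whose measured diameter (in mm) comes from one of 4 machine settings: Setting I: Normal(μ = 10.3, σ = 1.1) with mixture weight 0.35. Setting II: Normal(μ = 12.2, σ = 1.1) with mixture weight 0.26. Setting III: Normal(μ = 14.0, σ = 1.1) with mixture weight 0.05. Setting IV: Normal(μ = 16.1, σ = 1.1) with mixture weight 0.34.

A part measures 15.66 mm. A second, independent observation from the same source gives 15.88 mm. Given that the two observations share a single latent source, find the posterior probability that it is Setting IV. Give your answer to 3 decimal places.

By Bayes' theorem, P(k | x) = w_k f_k(x) / Σ_j w_j f_j(x).
Since both observations come from the same component, the likelihood for component k is f_k(x₁)·f_k(x₂).
  L_I = [2.53331e-06] × [9.3705e-07] = 2.37384e-12
  L_II = [0.00257684] × [0.00134645] = 3.4696e-06
  L_III = [0.116144] × [0.0841845] = 0.0097775
  L_IV = [0.334791] × [0.355493] = 0.119016
Multiply by the mixture weights:
  w_I·L_I = 0.35 × 2.37384e-12 = 8.30843e-13
  w_II·L_II = 0.26 × 3.4696e-06 = 9.02095e-07
  w_III·L_III = 0.05 × 0.0097775 = 0.000488875
  w_IV·L_IV = 0.34 × 0.119016 = 0.0404654
Evidence: 8.30843e-13 + 9.02095e-07 + 0.000488875 + 0.0404654 = 0.0409552
Responsibility of Setting IV: 0.0404654 / 0.0409552 ≈ 0.988

0.988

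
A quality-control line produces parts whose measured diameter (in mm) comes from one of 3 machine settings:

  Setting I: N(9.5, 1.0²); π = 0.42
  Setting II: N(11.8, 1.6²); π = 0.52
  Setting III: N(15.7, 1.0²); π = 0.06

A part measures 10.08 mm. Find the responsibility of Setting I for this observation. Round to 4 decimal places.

0.6606

Posterior ∝ prior × likelihood, so P(k | x) ∝ π_k f_k(x); normalise over all components.
Evaluate each component's likelihood at the observed value:
  L_I = (1/(1.0·√(2π)))·exp(−(10.08−9.5)²/(2·1.0²)) = 0.398942·exp(-0.16820) = 0.33718
  L_II = (1/(1.6·√(2π)))·exp(−(10.08−11.8)²/(2·1.6²)) = 0.249339·exp(-0.57781) = 0.13991
  L_III = (1/(1.0·√(2π)))·exp(−(10.08−15.7)²/(2·1.0²)) = 0.398942·exp(-15.79220) = 5.52643e-08
Prior × likelihood for each component:
  π_I·L_I = 0.42 × 0.33718 = 0.141616
  π_II·L_II = 0.52 × 0.13991 = 0.0727533
  π_III·L_III = 0.06 × 5.52643e-08 = 3.31586e-09
Denominator: 0.141616 + 0.0727533 + 3.31586e-09 = 0.214369
Responsibility of Setting I: 0.141616 / 0.214369 ≈ 0.6606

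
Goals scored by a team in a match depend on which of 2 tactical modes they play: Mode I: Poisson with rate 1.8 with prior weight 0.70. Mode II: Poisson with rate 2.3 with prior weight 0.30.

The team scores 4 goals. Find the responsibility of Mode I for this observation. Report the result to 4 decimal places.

0.5907

By Bayes' theorem, P(k | x) = w_k f_k(x) / Σ_j w_j f_j(x).
Component likelihoods at x = 4 goals:
  p_I = 0.0723017
  p_II = 0.116902
Multiply by the mixture weights:
  w_I·p_I = 0.70 × 0.0723017 = 0.0506112
  w_II·p_II = 0.30 × 0.116902 = 0.0350707
Evidence: 0.0506112 + 0.0350707 = 0.0856819
P(Mode I | data) = 0.0506112 / 0.0856819 ≈ 0.5907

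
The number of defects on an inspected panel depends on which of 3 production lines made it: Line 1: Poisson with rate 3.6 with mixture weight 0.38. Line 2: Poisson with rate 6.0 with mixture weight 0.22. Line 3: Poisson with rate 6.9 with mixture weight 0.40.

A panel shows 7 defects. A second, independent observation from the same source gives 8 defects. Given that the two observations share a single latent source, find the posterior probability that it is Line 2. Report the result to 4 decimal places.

0.2821

Posterior ∝ prior × likelihood, so P(k | x) ∝ π_k f_k(x); normalise over all components.
Since both observations come from the same component, the likelihood for component k is f_k(x₁)·f_k(x₂).
  L_1 = [e^(−3.6)·3.6^7/7! = 0.0424841] × [0.0191179] = 0.000812206
  L_2 = [e^(−6.0)·6.0^7/7! = 0.137677] × [0.103258] = 0.0142162
  L_3 = [e^(−6.9)·6.9^7/7! = 0.148895] × [0.128422] = 0.0191215
Weight by the priors:
  π_1·L_1 = 0.38 × 0.000812206 = 0.000308638
  π_2·L_2 = 0.22 × 0.0142162 = 0.00312757
  π_3·L_3 = 0.40 × 0.0191215 = 0.00764859
Normaliser: 0.000308638 + 0.00312757 + 0.00764859 = 0.0110848
Responsibility of Line 2: 0.00312757 / 0.0110848 ≈ 0.2821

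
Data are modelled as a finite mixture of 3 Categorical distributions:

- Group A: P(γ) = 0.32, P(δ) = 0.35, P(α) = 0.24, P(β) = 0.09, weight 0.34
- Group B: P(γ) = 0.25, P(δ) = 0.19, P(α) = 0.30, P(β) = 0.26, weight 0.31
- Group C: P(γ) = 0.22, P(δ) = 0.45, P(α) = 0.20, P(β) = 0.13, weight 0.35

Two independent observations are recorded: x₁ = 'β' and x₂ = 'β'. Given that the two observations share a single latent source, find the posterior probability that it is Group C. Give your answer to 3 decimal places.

Posterior ∝ prior × likelihood, so P(k | x) ∝ P(Z=k) f_k(x); normalise over all components.
Since both observations come from the same component, the likelihood for component k is f_k(x₁)·f_k(x₂).
  p_A = [0.09] × [0.09] = 0.0081
  p_B = [0.26] × [0.26] = 0.0676
  p_C = [0.13] × [0.13] = 0.0169
Weight by the priors:
  P(Z=A)·p_A = 0.34 × 0.0081 = 0.002754
  P(Z=B)·p_B = 0.31 × 0.0676 = 0.020956
  P(Z=C)·p_C = 0.35 × 0.0169 = 0.005915
Denominator: 0.002754 + 0.020956 + 0.005915 = 0.029625
Responsibility of Group C: 0.005915 / 0.029625 ≈ 0.200

0.200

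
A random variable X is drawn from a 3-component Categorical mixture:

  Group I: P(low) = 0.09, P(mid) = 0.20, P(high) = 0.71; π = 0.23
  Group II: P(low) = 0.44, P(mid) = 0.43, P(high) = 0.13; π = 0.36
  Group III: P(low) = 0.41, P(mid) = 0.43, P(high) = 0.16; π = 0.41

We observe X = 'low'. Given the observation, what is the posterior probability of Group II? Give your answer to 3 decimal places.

0.456

P(component k | x) = π_k·f_k(x) / marginal(x), where marginal(x) = Σ_j π_j·f_j(x).
Categorical probabilities:
  p_I = P(low | comp) = 0.09
  p_II = P(low | comp) = 0.44
  p_III = P(low | comp) = 0.41
Prior × likelihood for each component:
  π_I·p_I = 0.23 × 0.09 = 0.0207
  π_II·p_II = 0.36 × 0.44 = 0.1584
  π_III·p_III = 0.41 × 0.41 = 0.1681
Evidence: 0.0207 + 0.1584 + 0.1681 = 0.3472
Responsibility of Group II: 0.1584 / 0.3472 ≈ 0.456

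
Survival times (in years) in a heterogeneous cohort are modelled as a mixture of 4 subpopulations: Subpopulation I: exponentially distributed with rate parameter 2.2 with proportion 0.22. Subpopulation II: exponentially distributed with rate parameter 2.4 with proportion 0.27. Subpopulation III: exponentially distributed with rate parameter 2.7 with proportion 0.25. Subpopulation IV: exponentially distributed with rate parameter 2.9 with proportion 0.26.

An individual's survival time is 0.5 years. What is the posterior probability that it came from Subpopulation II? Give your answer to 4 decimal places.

The responsibility of component k is π_k f_k(x) divided by Σ_j π_j f_j(x).
Component likelihoods at x = 0.5 years:
  f_I = 0.732316
  f_II = 0.722866
  f_III = 0.699949
  f_IV = 0.680254
Prior × likelihood for each component:
  π_I·f_I = 0.22 × 0.732316 = 0.16111
  π_II·f_II = 0.27 × 0.722866 = 0.195174
  π_III·f_III = 0.25 × 0.699949 = 0.174987
  π_IV·f_IV = 0.26 × 0.680254 = 0.176866
Denominator: 0.16111 + 0.195174 + 0.174987 + 0.176866 = 0.708137
P(Subpopulation II | 0.5 years) = 0.195174 / 0.708137 ≈ 0.2756

0.2756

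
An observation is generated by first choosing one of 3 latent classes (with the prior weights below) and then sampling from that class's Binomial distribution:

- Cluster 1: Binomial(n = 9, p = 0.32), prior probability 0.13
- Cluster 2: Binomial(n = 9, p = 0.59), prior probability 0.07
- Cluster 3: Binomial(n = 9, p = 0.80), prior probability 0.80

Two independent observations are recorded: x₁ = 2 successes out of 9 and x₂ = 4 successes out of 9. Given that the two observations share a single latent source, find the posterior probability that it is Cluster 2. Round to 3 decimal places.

0.047

Apply Bayes' rule: the posterior for each component is proportional to its prior times its likelihood at x.
Since both observations come from the same component, the likelihood for component k is f_k(x₁)·f_k(x₂).
  L_1 = [0.247836] × [0.192095] = 0.047608
  L_2 = [0.0244058] × [0.176888] = 0.00431709
  L_3 = [0.000294912] × [0.0165151] = 4.87049e-06
Prior × likelihood for each component:
  π_1·L_1 = 0.13 × 0.047608 = 0.00618904
  π_2·L_2 = 0.07 × 0.00431709 = 0.000302197
  π_3·L_3 = 0.80 × 4.87049e-06 = 3.89639e-06
Marginal: 0.00618904 + 0.000302197 + 3.89639e-06 = 0.00649513
P(Cluster 2 | x₁, x₂) ≈ 0.047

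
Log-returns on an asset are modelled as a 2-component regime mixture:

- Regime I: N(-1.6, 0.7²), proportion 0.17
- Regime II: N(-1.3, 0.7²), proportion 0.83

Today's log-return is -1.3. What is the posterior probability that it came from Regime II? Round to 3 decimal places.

0.843

Apply Bayes' rule: the posterior for each component is proportional to its prior times its likelihood at x.
Evaluate each component's likelihood at the observed value:
  L_I = 0.51991
  L_II = 0.569918
Weight by the priors:
  π_I·L_I = 0.17 × 0.51991 = 0.0883846
  π_II·L_II = 0.83 × 0.569918 = 0.473032
Denominator: 0.0883846 + 0.473032 = 0.561416
P(Regime II | the observation) ≈ 0.843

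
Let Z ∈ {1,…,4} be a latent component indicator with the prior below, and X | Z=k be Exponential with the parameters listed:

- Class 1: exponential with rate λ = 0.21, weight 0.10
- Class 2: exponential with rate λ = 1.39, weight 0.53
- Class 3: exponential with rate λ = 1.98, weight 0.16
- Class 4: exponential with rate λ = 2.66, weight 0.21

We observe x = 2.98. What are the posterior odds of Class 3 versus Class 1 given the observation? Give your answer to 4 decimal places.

0.0772

Posterior odds = (π_i f_i(x)) / (π_j f_j(x)); the normalising sum cancels.
Exponential densities:
  p_1 = 0.112315
  p_2 = 0.0220841
  p_3 = 0.00542193
  p_4 = 0.000960099
Odds = (0.16/0.10) × (0.00542193/0.112315) = 1.6 × 0.0482743 ≈ 0.0772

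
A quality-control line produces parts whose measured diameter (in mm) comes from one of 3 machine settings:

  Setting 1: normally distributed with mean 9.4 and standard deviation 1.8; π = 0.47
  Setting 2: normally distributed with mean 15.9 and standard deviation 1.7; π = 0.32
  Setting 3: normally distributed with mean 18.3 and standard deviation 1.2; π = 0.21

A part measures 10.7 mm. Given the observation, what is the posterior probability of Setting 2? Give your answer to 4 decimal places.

0.0086

Apply Bayes' rule: the posterior for each component is proportional to its prior times its likelihood at x.
Evaluate each component's likelihood at the observed value:
  p_1 = 0.170755
  p_2 = 0.00218145
  p_3 = 6.48204e-10
Weight by the priors:
  w_1·p_1 = 0.47 × 0.170755 = 0.0802547
  w_2·p_2 = 0.32 × 0.00218145 = 0.000698063
  w_3·p_3 = 0.21 × 6.48204e-10 = 1.36123e-10
Normaliser: 0.0802547 + 0.000698063 + 1.36123e-10 = 0.0809527
P(Setting 2 | x) = 0.000698063 / 0.0809527 ≈ 0.0086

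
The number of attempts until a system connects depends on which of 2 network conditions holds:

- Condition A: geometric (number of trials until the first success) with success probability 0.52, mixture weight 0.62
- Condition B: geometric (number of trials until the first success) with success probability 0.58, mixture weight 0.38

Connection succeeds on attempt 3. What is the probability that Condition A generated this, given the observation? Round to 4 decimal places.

Posterior ∝ prior × likelihood, so P(k | x) ∝ π_k f_k(x); normalise over all components.
Evaluate each component's likelihood at the observed value:
  p_A = 0.52·(1−0.52)^2 = 0.52·0.2304 = 0.119808
  p_B = 0.58·(1−0.58)^2 = 0.58·0.1764 = 0.102312
Prior × likelihood for each component:
  π_A·p_A = 0.62 × 0.119808 = 0.074281
  π_B·p_B = 0.38 × 0.102312 = 0.0388786
Marginal: 0.074281 + 0.0388786 = 0.11316
P(Condition A | the observation) ≈ 0.6564

0.6564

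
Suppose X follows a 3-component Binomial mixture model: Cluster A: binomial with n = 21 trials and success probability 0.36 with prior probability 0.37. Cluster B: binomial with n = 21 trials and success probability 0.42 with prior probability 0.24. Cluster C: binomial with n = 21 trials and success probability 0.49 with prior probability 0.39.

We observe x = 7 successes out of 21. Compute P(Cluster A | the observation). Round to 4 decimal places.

The responsibility of component k is w_k f_k(x) divided by Σ_j w_j f_j(x).
Evaluate each component's likelihood at the observed value:
  L_A = C(21,7)·0.36^7·0.64^14 = 116280·0.000783642·0.00193428 = 0.176255
  L_B = C(21,7)·0.42^7·0.58^14 = 116280·0.00230539·0.000487519 = 0.13069
  L_C = C(21,7)·0.49^7·0.51^14 = 116280·0.00678223·8.05346e-05 = 0.0635126
Unnormalised posteriors:
  w_A·L_A = 0.37 × 0.176255 = 0.0652145
  w_B·L_B = 0.24 × 0.13069 = 0.0313656
  w_C·L_C = 0.39 × 0.0635126 = 0.0247699
Sum: 0.0652145 + 0.0313656 + 0.0247699 = 0.12135
P(Cluster A | data) = 0.0652145 / 0.12135 ≈ 0.5374

0.5374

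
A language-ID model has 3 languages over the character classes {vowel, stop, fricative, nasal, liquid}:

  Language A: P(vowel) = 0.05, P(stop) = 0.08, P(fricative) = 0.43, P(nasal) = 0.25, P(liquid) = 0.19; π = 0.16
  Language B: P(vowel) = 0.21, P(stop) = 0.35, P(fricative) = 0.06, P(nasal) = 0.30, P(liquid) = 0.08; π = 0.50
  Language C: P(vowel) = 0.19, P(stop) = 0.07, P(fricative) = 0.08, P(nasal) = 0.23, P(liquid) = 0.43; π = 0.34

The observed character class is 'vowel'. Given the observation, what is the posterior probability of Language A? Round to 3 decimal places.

Apply Bayes' rule: the posterior for each component is proportional to its prior times its likelihood at x.
Component likelihoods at x = 'vowel':
  f_A = P(vowel | comp) = 0.05
  f_B = P(vowel | comp) = 0.21
  f_C = P(vowel | comp) = 0.19
Unnormalised posteriors:
  π_A·f_A = 0.16 × 0.05 = 0.008
  π_B·f_B = 0.50 × 0.21 = 0.105
  π_C·f_C = 0.34 × 0.19 = 0.0646
Evidence: 0.008 + 0.105 + 0.0646 = 0.1776
Responsibility of Language A: 0.008 / 0.1776 ≈ 0.045

0.045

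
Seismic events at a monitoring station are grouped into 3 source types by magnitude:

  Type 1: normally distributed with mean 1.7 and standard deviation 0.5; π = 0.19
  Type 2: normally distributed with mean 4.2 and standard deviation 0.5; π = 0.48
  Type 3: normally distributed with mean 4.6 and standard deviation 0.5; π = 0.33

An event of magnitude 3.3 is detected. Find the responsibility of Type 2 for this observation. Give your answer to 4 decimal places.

The responsibility of component k is w_k f_k(x) divided by Σ_j w_j f_j(x).
Normal densities:
  f_1 = 0.00476818
  f_2 = 0.1579
  f_3 = 0.0271659
Unnormalised posteriors:
  w_1·f_1 = 0.19 × 0.00476818 = 0.000905954
  w_2·f_2 = 0.48 × 0.1579 = 0.0757922
  w_3·f_3 = 0.33 × 0.0271659 = 0.00896476
Denominator: 0.000905954 + 0.0757922 + 0.00896476 = 0.0856629
So the posterior for Type 2 is 0.0757922 / 0.0856629 ≈ 0.8848.

0.8848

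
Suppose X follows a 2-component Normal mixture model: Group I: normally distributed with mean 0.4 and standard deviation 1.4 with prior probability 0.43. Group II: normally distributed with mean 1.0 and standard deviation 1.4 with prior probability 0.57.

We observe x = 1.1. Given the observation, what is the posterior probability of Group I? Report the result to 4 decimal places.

0.4003

Posterior ∝ prior × likelihood, so P(k | x) ∝ π_k f_k(x); normalise over all components.
Normal densities:
  L_I = 0.251475
  L_II = 0.284233
Multiply by the mixture weights:
  π_I·L_I = 0.43 × 0.251475 = 0.108134
  π_II·L_II = 0.57 × 0.284233 = 0.162013
Evidence: 0.108134 + 0.162013 = 0.270147
P(Group I | 1.1) ≈ 0.4003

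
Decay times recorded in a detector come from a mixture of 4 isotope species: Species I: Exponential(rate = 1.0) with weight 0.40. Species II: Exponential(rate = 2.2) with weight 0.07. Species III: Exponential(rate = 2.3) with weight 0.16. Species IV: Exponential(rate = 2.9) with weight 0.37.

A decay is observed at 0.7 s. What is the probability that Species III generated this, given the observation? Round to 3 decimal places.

0.165

Apply Bayes' rule: the posterior for each component is proportional to its prior times its likelihood at x.
Exponential densities:
  f_I = 1.0·e^(−1.0·0.7) = 1.0·e^(−0.7000) = 0.496585
  f_II = 2.2·e^(−2.2·0.7) = 2.2·e^(−1.5400) = 0.471638
  f_III = 2.3·e^(−2.3·0.7) = 2.3·e^(−1.6100) = 0.459742
  f_IV = 2.9·e^(−2.9·0.7) = 2.9·e^(−2.0300) = 0.380873
Unnormalised posteriors:
  π_I·f_I = 0.40 × 0.496585 = 0.198634
  π_II·f_II = 0.07 × 0.471638 = 0.0330147
  π_III·f_III = 0.16 × 0.459742 = 0.0735586
  π_IV·f_IV = 0.37 × 0.380873 = 0.140923
Evidence: 0.198634 + 0.0330147 + 0.0735586 + 0.140923 = 0.44613
So the posterior for Species III is 0.0735586 / 0.44613 ≈ 0.165.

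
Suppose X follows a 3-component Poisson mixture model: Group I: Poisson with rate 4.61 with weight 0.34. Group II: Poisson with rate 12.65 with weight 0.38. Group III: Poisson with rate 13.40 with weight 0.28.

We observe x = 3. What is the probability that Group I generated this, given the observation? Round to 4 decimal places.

Apply Bayes' rule: the posterior for each component is proportional to its prior times its likelihood at x.
Poisson probabilities:
  p_I = e^(−4.61)·4.61^3/3! = 0.1625
  p_II = e^(−12.65)·12.65^3/3! = 0.00108217
  p_III = e^(−13.40)·13.40^3/3! = 0.000607599
Prior × likelihood for each component:
  π_I·p_I = 0.34 × 0.1625 = 0.0552501
  π_II·p_II = 0.38 × 0.00108217 = 0.000411224
  π_III·p_III = 0.28 × 0.000607599 = 0.000170128
Normaliser: 0.0552501 + 0.000411224 + 0.000170128 = 0.0558314
Responsibility of Group I: 0.0552501 / 0.0558314 ≈ 0.9896

0.9896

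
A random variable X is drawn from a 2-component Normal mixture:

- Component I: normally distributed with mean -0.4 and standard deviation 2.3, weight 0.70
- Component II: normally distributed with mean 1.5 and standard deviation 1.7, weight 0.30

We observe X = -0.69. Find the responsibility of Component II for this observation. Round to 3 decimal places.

By Bayes' theorem, P(k | x) = π_k f_k(x) / Σ_j π_j f_j(x).
Component likelihoods at x = -0.69:
  p_I = (1/(2.3·√(2π)))·exp(−(-0.69−-0.4)²/(2·2.3²)) = 0.173453·exp(-0.00795) = 0.17208
  p_II = (1/(1.7·√(2π)))·exp(−(-0.69−1.5)²/(2·1.7²)) = 0.234672·exp(-0.82978) = 0.102352
Weight by the priors:
  π_I·p_I = 0.70 × 0.17208 = 0.120456
  π_II·p_II = 0.30 × 0.102352 = 0.0307055
Evidence: 0.120456 + 0.0307055 = 0.151161
So the posterior for Component II is 0.0307055 / 0.151161 ≈ 0.203.

0.203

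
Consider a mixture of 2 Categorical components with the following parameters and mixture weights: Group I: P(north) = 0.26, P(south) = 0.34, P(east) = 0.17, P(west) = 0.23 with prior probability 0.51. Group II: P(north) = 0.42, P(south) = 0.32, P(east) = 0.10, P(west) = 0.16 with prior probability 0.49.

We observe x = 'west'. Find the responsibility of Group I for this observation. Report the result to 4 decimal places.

The responsibility of component k is P(Z=k) f_k(x) divided by Σ_j P(Z=j) f_j(x).
Evaluate each component's likelihood at the observed value:
  f_I = P(west | comp) = 0.23
  f_II = P(west | comp) = 0.16
Prior × likelihood for each component:
  P(Z=I)·f_I = 0.51 × 0.23 = 0.1173
  P(Z=II)·f_II = 0.49 × 0.16 = 0.0784
Evidence: 0.1173 + 0.0784 = 0.1957
Responsibility of Group I: 0.1173 / 0.1957 ≈ 0.5994

0.5994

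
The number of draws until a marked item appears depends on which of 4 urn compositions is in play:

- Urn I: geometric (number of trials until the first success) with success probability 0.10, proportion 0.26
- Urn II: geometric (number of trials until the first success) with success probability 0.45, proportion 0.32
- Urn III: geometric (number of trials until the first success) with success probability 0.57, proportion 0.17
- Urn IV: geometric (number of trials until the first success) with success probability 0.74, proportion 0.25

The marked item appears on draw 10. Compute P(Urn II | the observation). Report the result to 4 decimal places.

By Bayes' theorem, P(k | x) = π_k f_k(x) / Σ_j π_j f_j(x).
Evaluate each component's likelihood at the observed value:
  p_I = 0.10·(1−0.10)^9 = 0.10·0.38742 = 0.038742
  p_II = 0.45·(1−0.45)^9 = 0.45·0.00460537 = 0.00207241
  p_III = 0.57·(1−0.57)^9 = 0.57·0.000502593 = 0.000286478
  p_IV = 0.74·(1−0.74)^9 = 0.74·5.4295e-06 = 4.01783e-06
Unnormalised posteriors:
  π_I·p_I = 0.26 × 0.038742 = 0.0100729
  π_II·p_II = 0.32 × 0.00207241 = 0.000663173
  π_III·p_III = 0.17 × 0.000286478 = 4.87012e-05
  π_IV·p_IV = 0.25 × 4.01783e-06 = 1.00446e-06
Marginal: 0.0100729 + 0.000663173 + 4.87012e-05 + 1.00446e-06 = 0.0107858
P(Urn II | 10) ≈ 0.0615

0.0615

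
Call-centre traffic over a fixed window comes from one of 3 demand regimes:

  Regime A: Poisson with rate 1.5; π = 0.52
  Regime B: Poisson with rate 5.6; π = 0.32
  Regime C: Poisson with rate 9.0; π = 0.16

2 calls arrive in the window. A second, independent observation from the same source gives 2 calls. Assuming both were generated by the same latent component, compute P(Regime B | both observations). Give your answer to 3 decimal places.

0.032

Apply Bayes' rule: the posterior for each component is proportional to its prior times its likelihood at x.
Since both observations come from the same component, the likelihood for component k is f_k(x₁)·f_k(x₂).
  L_A = [e^(−1.5)·1.5^2/2! = 0.251021] × [0.251021] = 0.0630118
  L_B = [e^(−5.6)·5.6^2/2! = 0.0579825] × [0.0579825] = 0.00336197
  L_C = [e^(−9.0)·9.0^2/2! = 0.0049981] × [0.0049981] = 2.4981e-05
Prior × likelihood for each component:
  w_A·L_A = 0.52 × 0.0630118 = 0.0327661
  w_B·L_B = 0.32 × 0.00336197 = 0.00107583
  w_C·L_C = 0.16 × 2.4981e-05 = 3.99696e-06
Normaliser: 0.0327661 + 0.00107583 + 3.99696e-06 = 0.0338459
Responsibility of Regime B: 0.00107583 / 0.0338459 ≈ 0.032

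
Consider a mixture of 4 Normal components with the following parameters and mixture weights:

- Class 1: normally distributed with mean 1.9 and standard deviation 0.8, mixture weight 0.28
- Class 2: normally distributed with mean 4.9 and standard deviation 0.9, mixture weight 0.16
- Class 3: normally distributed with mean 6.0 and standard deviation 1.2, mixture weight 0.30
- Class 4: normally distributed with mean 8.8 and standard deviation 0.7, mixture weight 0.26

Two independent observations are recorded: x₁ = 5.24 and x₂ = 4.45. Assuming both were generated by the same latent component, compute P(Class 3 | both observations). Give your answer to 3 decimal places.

Posterior ∝ prior × likelihood, so P(k | x) ∝ π_k f_k(x); normalise over all components.
Since both observations come from the same component, the likelihood for component k is f_k(x₁)·f_k(x₂).
  f_1 = [(1/(0.8·√(2π)))·exp(−(5.24−1.9)²/(2·0.8²)) = 0.498678·exp(-8.71531) = 8.18103e-05] × [0.00310149] = 2.53734e-07
  f_2 = [(1/(0.9·√(2π)))·exp(−(5.24−4.9)²/(2·0.9²)) = 0.443269·exp(-0.07136) = 0.412741] × [0.391184] = 0.161457
  f_3 = [(1/(1.2·√(2π)))·exp(−(5.24−6.0)²/(2·1.2²)) = 0.332452·exp(-0.20056) = 0.272037] × [0.144358] = 0.0392707
  f_4 = [(1/(0.7·√(2π)))·exp(−(5.24−8.8)²/(2·0.7²)) = 0.569918·exp(-12.93224) = 1.37851e-06] × [2.3451e-09] = 3.23274e-15
Unnormalised posteriors:
  π_1·f_1 = 0.28 × 2.53734e-07 = 7.10454e-08
  π_2·f_2 = 0.16 × 0.161457 = 0.0258332
  π_3·f_3 = 0.30 × 0.0392707 = 0.0117812
  π_4·f_4 = 0.26 × 3.23274e-15 = 8.40513e-16
Evidence: 7.10454e-08 + 0.0258332 + 0.0117812 + 8.40513e-16 = 0.0376145
P(Class 3 | x) ≈ 0.313

0.313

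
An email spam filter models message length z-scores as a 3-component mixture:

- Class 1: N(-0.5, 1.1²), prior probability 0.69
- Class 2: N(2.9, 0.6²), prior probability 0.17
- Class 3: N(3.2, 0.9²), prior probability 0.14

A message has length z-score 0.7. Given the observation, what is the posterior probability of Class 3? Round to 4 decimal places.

0.0094

Apply Bayes' rule: the posterior for each component is proportional to its prior times its likelihood at x.
Evaluate each component's likelihood at the observed value:
  L_1 = 0.20003
  L_2 = 0.000800451
  L_3 = 0.00935726
Prior × likelihood for each component:
  π_1·L_1 = 0.69 × 0.20003 = 0.13802
  π_2·L_2 = 0.17 × 0.000800451 = 0.000136077
  π_3·L_3 = 0.14 × 0.00935726 = 0.00131002
Marginal: 0.13802 + 0.000136077 + 0.00131002 = 0.139467
P(Class 3 | data) = 0.00131002 / 0.139467 ≈ 0.0094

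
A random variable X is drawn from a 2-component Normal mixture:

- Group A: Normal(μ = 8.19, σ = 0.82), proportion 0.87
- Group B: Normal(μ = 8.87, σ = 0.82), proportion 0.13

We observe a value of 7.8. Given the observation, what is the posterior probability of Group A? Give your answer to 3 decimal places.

The responsibility of component k is P(Z=k) f_k(x) divided by Σ_j P(Z=j) f_j(x).
Evaluate each component's likelihood at the observed value:
  f_A = (1/(0.82·√(2π)))·exp(−(7.8−8.19)²/(2·0.82²)) = 0.486515·exp(-0.11310) = 0.434487
  f_B = (1/(0.82·√(2π)))·exp(−(7.8−8.87)²/(2·0.82²)) = 0.486515·exp(-0.85135) = 0.207663
Weight by the priors:
  P(Z=A)·f_A = 0.87 × 0.434487 = 0.378003
  P(Z=B)·f_B = 0.13 × 0.207663 = 0.0269961
Marginal: 0.378003 + 0.0269961 = 0.405
P(Group A | the observation) ≈ 0.933

0.933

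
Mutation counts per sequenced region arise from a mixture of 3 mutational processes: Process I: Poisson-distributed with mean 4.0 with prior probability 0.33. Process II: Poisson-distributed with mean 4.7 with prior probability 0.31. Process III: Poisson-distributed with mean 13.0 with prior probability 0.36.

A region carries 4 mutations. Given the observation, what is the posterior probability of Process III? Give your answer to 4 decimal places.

Posterior ∝ prior × likelihood, so P(k | x) ∝ π_k f_k(x); normalise over all components.
Component likelihoods at x = 4 mutations:
  p_I = e^(−4.0)·4.0^4/4! = 0.195367
  p_II = e^(−4.7)·4.7^4/4! = 0.184925
  p_III = e^(−13.0)·13.0^4/4! = 0.00268989
Unnormalised posteriors:
  π_I·p_I = 0.33 × 0.195367 = 0.064471
  π_II·p_II = 0.31 × 0.184925 = 0.0573268
  π_III·p_III = 0.36 × 0.00268989 = 0.000968359
Marginal: 0.064471 + 0.0573268 + 0.000968359 = 0.122766
Responsibility of Process III: 0.000968359 / 0.122766 ≈ 0.0079

0.0079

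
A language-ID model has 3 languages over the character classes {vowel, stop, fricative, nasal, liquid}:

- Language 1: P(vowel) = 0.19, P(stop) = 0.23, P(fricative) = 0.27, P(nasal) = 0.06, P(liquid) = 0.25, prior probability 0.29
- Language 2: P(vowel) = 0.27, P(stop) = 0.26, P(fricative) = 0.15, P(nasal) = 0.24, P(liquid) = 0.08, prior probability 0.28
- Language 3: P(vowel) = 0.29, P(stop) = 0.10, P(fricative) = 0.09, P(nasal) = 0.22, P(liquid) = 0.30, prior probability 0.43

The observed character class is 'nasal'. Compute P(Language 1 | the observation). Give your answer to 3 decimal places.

Posterior ∝ prior × likelihood, so P(k | x) ∝ π_k f_k(x); normalise over all components.
Component likelihoods at x = 'nasal':
  p_1 = 0.06
  p_2 = 0.24
  p_3 = 0.22
Multiply by the mixture weights:
  π_1·p_1 = 0.29 × 0.06 = 0.0174
  π_2·p_2 = 0.28 × 0.24 = 0.0672
  π_3·p_3 = 0.43 × 0.22 = 0.0946
Denominator: 0.0174 + 0.0672 + 0.0946 = 0.1792
So the posterior for Language 1 is 0.0174 / 0.1792 ≈ 0.097.

0.097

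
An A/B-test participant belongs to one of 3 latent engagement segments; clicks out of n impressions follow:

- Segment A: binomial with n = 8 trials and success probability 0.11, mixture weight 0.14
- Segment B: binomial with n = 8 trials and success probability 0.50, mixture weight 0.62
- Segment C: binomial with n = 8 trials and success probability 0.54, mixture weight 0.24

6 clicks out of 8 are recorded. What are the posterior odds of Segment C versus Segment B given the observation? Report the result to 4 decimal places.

0.5199

Only the two components matter; the odds are (π_i f_i(x)) / (π_j f_j(x)).
Component likelihoods at x = 6 clicks out of 8:
  f_A = 3.92911e-05
  f_B = 0.109375
  f_C = 0.146905
Odds = (0.24/0.62) × (0.146905/0.109375) = 0.387097 × 1.34313 ≈ 0.5199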